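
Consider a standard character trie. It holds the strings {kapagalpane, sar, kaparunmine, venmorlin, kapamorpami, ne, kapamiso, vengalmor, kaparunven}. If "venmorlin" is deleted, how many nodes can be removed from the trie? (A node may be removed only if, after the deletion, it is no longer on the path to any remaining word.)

6

A node on "venmorlin"'s path can go only if nothing else ends at it or branches off below it.
The suffix "morlin" (6 nodes) is used only by "venmorlin"; the node for "ven" still has the child "g", so pruning stops there.
Nodes removed: 6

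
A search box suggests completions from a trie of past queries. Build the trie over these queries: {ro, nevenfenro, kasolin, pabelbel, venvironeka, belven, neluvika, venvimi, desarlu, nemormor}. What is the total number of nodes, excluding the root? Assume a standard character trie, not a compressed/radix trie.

65

Trace insertions, counting only characters that open a new branch:
  "ro" → 2 new (r, o)
  "nevenfenro" → 10 new (n, e, v, e, n, f, e, n, r, o)
  "kasolin" → 7 new (k, a, s, o, l, i, n)
  "pabelbel" → 8 new (p, a, b, e, l, b, e, l)
  "venvironeka" → 11 new (v, e, n, v, i, r, o, n, e, k, a)
  "belven" → 6 new (b, e, l, v, e, n)
  "neluvika" → prefix "ne" already present; 6 new (l, u, v, i, k, a)
  "venvimi" → prefix "venvi" already present; 2 new (m, i)
  "desarlu" → 7 new (d, e, s, a, r, l, u)
  "nemormor" → prefix "ne" already present; 6 new (m, o, r, m, o, r)
Total nodes = 2 + 10 + 7 + 8 + 11 + 6 + 6 + 2 + 7 + 6 = 65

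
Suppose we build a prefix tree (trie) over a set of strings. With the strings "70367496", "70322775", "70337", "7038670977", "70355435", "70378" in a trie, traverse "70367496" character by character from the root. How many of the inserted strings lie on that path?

1

Walk "70367496" from the root; an end-of-word marker is hit whenever a stored word is a prefix of "70367496".
Prefixes of the query that are stored words: "70367496"
Count: 1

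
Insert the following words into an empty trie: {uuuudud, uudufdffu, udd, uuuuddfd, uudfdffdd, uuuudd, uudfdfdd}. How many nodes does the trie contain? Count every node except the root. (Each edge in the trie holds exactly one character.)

For each word, the new-node count is its length minus the longest prefix already in the trie:
  "uuuudud" → 7 new (u, u, u, u, d, u, d)
  "uudufdffu" → prefix "uu" already present; 7 new (d, u, f, d, f, f, u)
  "udd" → prefix "u" already present; 2 new (d, d)
  "uuuuddfd" → prefix "uuuud" already present; 3 new (d, f, d)
  "uudfdffdd" → prefix "uud" already present; 6 new (f, d, f, f, d, d)
  "uuuudd" → prefix "uuuudd" already present; 0 new (none)
  "uudfdfdd" → prefix "uudfdf" already present; 2 new (d, d)
Total nodes = 7 + 7 + 2 + 3 + 6 + 0 + 2 = 27

27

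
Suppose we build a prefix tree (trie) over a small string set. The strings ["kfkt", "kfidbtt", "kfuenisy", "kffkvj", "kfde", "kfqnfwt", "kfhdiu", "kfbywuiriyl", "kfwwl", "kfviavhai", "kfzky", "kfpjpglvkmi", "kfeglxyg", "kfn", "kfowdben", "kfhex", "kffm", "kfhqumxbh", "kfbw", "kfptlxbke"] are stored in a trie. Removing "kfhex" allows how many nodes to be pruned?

2

A node on "kfhex"'s path can go only if nothing else ends at it or branches off below it.
The suffix "ex" (2 nodes) is used only by "kfhex"; the node for "kfh" still has the child "d", so pruning stops there.
Nodes removed: 2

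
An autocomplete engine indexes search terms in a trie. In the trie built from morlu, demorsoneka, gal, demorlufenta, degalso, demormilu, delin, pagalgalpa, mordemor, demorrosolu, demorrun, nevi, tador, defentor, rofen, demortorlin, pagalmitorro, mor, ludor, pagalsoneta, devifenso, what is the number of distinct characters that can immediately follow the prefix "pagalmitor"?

1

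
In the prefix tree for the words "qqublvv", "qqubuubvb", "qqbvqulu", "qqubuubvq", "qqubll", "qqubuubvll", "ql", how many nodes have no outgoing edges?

7

A leaf is a node with no children — equivalently, the end of a word that is not a proper prefix of any other stored word.
Those words: "ql", "qqbvqulu", "qqubll", "qqublvv", "qqubuubvb", "qqubuubvll", "qqubuubvq"
Leaf count: 7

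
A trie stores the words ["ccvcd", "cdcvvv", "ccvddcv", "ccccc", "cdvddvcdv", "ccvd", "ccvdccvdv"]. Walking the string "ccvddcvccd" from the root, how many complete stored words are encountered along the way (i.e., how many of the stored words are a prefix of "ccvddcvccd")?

Check each prefix of "ccvddcvccd" against the stored set — each match is an end-marker on the path.
Prefixes of the query that are stored words: "ccvd", "ccvddcv"
Count: 2

2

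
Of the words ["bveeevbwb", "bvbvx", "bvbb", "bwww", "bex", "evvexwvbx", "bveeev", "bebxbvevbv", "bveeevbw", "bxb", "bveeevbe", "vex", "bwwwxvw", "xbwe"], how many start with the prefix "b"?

Traverse to the node for "b", then collect every word in that subtree.
Words under "b": bebxbvevbv, bex, bvbb, bvbvx, bveeev, bveeevbe, bveeevbw, bveeevbwb, bwww, bwwwxvw, bxb
Count: 11

11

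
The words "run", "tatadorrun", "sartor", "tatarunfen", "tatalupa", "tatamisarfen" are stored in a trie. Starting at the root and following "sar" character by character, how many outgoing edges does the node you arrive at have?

Walk "sar" from the root, arriving at one node.
Characters that immediately follow "sar" among the stored strings: {t}.
That node has 1 child edge.

1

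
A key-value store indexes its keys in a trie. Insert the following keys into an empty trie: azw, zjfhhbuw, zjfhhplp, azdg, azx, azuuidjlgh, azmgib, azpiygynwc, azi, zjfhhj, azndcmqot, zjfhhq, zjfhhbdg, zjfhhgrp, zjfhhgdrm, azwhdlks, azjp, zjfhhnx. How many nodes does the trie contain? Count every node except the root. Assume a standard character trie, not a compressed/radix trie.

64

Insert word by word; a character creates a node only if that edge doesn't already exist:
  "azw" → 3 new (a, z, w)
  "zjfhhbuw" → 8 new (z, j, f, h, h, b, u, w)
  "zjfhhplp" → prefix "zjfhh" already present; 3 new (p, l, p)
  "azdg" → prefix "az" already present; 2 new (d, g)
  "azx" → prefix "az" already present; 1 new (x)
  "azuuidjlgh" → prefix "az" already present; 8 new (u, u, i, d, j, l, g, h)
  "azmgib" → prefix "az" already present; 4 new (m, g, i, b)
  "azpiygynwc" → prefix "az" already present; 8 new (p, i, y, g, y, n, w, c)
  "azi" → prefix "az" already present; 1 new (i)
  "zjfhhj" → prefix "zjfhh" already present; 1 new (j)
  "azndcmqot" → prefix "az" already present; 7 new (n, d, c, m, q, o, t)
  "zjfhhq" → prefix "zjfhh" already present; 1 new (q)
  "zjfhhbdg" → prefix "zjfhhb" already present; 2 new (d, g)
  "zjfhhgrp" → prefix "zjfhh" already present; 3 new (g, r, p)
  "zjfhhgdrm" → prefix "zjfhhg" already present; 3 new (d, r, m)
  "azwhdlks" → prefix "azw" already present; 5 new (h, d, l, k, s)
  "azjp" → prefix "az" already present; 2 new (j, p)
  "zjfhhnx" → prefix "zjfhh" already present; 2 new (n, x)
Total nodes = 3 + 8 + 3 + 2 + 1 + 8 + 4 + 8 + 1 + 1 + 7 + 1 + 2 + 3 + 3 + 5 + 2 + 2 = 64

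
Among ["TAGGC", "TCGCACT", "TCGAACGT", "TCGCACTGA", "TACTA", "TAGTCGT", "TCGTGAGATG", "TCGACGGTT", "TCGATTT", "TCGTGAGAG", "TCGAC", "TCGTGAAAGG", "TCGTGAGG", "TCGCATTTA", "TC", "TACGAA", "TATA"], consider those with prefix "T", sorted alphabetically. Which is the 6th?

TC

DFS of the "T" subtree visits, in order: "TACGAA", "TACTA", "TAGGC", "TAGTCGT", "TATA", "TC", "TCGAACGT", "TCGAC", "TCGACGGTT", "TCGATTT", "TCGCACT", "TCGCACTGA", "TCGCATTTA", "TCGTGAAAGG", "TCGTGAGAG", "TCGTGAGATG", "TCGTGAGG"
The 6th is TC.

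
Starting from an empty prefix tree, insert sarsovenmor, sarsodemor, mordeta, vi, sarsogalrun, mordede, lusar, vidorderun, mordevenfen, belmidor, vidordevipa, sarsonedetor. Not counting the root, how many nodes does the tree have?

71

Trace insertions, counting only characters that open a new branch:
  "sarsovenmor" → 11 new (s, a, r, s, o, v, e, n, m, o, r)
  "sarsodemor" → prefix "sarso" already present; 5 new (d, e, m, o, r)
  "mordeta" → 7 new (m, o, r, d, e, t, a)
  "vi" → 2 new (v, i)
  "sarsogalrun" → prefix "sarso" already present; 6 new (g, a, l, r, u, n)
  "mordede" → prefix "morde" already present; 2 new (d, e)
  "lusar" → 5 new (l, u, s, a, r)
  "vidorderun" → prefix "vi" already present; 8 new (d, o, r, d, e, r, u, n)
  "mordevenfen" → prefix "morde" already present; 6 new (v, e, n, f, e, n)
  "belmidor" → 8 new (b, e, l, m, i, d, o, r)
  "vidordevipa" → prefix "vidorde" already present; 4 new (v, i, p, a)
  "sarsonedetor" → prefix "sarso" already present; 7 new (n, e, d, e, t, o, r)
Total nodes = 11 + 5 + 7 + 2 + 6 + 2 + 5 + 8 + 6 + 8 + 4 + 7 = 71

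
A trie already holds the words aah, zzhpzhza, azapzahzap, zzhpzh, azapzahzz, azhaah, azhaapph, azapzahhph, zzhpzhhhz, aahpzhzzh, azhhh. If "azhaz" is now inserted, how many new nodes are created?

"azha" is already a path in the trie; the remaining "z" must be added.
New nodes needed: |"azhaz"| − 4 = 5 − 4 = 1.

1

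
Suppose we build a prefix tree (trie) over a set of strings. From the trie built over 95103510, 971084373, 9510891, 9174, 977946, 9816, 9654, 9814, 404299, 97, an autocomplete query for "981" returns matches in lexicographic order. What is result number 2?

9816

Filter for "981…" and sort: "9814", "9816"
Position 2: 9816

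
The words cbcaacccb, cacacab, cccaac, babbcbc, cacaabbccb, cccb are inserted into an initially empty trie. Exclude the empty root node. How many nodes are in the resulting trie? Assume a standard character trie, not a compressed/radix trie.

34

Count nodes per top-level branch (shared prefixes stored once):
  'b'-branch (babbcbc): 7 nodes
  'c'-branch (cacaabbccb, cacacab, cbcaacccb, cccaac, cccb): 27 nodes
Sum: 34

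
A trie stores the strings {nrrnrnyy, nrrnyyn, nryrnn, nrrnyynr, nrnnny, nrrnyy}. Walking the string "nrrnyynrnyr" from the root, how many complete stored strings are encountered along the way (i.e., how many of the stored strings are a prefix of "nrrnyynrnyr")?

Check each prefix of "nrrnyynrnyr" against the stored set — each match is an end-marker on the path.
Prefixes of the query that are stored words: "nrrnyy", "nrrnyyn", "nrrnyynr"
Count: 3

3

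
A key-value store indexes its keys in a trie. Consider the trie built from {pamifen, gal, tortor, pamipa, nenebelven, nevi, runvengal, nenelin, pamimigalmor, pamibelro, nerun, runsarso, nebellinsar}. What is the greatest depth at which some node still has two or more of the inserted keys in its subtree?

4

Equivalently: take the maximum, over all pairs, of their longest common prefix length.
e.g. "nenebelven" and "nenelin" share the prefix "nene" of length 4; no pair shares a longer one.
Longest shared-prefix length: 4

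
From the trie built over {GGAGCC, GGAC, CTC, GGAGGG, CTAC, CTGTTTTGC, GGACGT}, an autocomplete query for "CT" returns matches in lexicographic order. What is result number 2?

Filter for "CT…" and sort: "CTAC", "CTC", "CTGTTTTGC"
Position 2: CTC

CTC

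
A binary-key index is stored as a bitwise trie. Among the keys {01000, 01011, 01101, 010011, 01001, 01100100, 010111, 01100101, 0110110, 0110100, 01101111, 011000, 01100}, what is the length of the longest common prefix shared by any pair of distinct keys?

Look for the deepest trie node that still has at least two words in its subtree.
e.g. "01100100" and "01100101" share the prefix "0110010" of length 7; no pair shares a longer one.
Longest shared-prefix length: 7

7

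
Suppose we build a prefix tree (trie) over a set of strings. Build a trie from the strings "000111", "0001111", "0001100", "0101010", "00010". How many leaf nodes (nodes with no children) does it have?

4

A leaf is a node with no children — equivalently, the end of a word that is not a proper prefix of any other stored word.
Those words: "00010", "0001100", "0001111", "0101010"
Leaf count: 4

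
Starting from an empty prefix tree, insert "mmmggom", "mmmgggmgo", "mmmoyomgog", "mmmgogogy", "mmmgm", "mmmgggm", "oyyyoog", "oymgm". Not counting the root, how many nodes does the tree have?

34

Count nodes per top-level branch (shared prefixes stored once):
  'm'-branch (mmmgggm, mmmgggmgo, mmmggom, mmmgm, mmmgogogy, mmmoyomgog): 24 nodes
  'o'-branch (oymgm, oyyyoog): 10 nodes
Sum: 34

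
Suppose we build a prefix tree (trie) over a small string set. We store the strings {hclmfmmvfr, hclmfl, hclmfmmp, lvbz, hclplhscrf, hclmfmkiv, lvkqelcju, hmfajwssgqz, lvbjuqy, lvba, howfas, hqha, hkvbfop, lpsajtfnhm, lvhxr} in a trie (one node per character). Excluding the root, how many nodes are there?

Insert word by word; a character creates a node only if that edge doesn't already exist:
  "hclmfmmvfr" → 10 new (h, c, l, m, f, m, m, v, f, r)
  "hclmfl" → prefix "hclmf" already present; 1 new (l)
  "hclmfmmp" → prefix "hclmfmm" already present; 1 new (p)
  "lvbz" → 4 new (l, v, b, z)
  "hclplhscrf" → prefix "hcl" already present; 7 new (p, l, h, s, c, r, f)
  "hclmfmkiv" → prefix "hclmfm" already present; 3 new (k, i, v)
  "lvkqelcju" → prefix "lv" already present; 7 new (k, q, e, l, c, j, u)
  "hmfajwssgqz" → prefix "h" already present; 10 new (m, f, a, j, w, s, s, g, q, z)
  "lvbjuqy" → prefix "lvb" already present; 4 new (j, u, q, y)
  "lvba" → prefix "lvb" already present; 1 new (a)
  "howfas" → prefix "h" already present; 5 new (o, w, f, a, s)
  "hqha" → prefix "h" already present; 3 new (q, h, a)
  "hkvbfop" → prefix "h" already present; 6 new (k, v, b, f, o, p)
  "lpsajtfnhm" → prefix "l" already present; 9 new (p, s, a, j, t, f, n, h, m)
  "lvhxr" → prefix "lv" already present; 3 new (h, x, r)
Total nodes = 10 + 1 + 1 + 4 + 7 + 3 + 7 + 10 + 4 + 1 + 5 + 3 + 6 + 9 + 3 = 74

74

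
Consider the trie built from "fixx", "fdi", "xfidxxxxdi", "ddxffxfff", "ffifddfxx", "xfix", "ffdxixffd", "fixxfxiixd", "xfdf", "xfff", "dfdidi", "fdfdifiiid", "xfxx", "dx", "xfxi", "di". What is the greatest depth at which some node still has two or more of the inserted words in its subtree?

4

Equivalently: take the maximum, over all pairs, of their longest common prefix length.
"fixx" and "fixxfxiixd" agree on "fixx" (4 characters) before diverging; nothing deeper is shared.
Longest shared-prefix length: 4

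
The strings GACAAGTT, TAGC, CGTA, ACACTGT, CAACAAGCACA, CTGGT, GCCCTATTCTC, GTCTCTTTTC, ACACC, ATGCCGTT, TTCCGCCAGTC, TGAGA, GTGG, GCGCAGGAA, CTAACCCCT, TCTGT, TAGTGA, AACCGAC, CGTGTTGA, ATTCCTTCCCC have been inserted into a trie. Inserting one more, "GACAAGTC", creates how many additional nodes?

The longest prefix of "GACAAGTC" already in the trie is "GACAAGT" (length 7).
Each of the 1 remaining characters creates one node.

1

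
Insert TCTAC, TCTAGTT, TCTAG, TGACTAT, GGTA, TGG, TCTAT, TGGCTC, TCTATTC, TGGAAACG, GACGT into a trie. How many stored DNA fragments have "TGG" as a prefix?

3

Filter for entries beginning with "TGG":
Matches: "TGG", "TGGAAACG", "TGGCTC"
Count: 3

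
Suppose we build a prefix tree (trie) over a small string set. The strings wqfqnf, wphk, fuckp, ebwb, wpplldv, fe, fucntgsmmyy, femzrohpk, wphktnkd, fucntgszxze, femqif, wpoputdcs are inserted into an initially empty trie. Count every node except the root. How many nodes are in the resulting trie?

57

Count nodes per top-level branch (shared prefixes stored once):
  'e'-branch (ebwb): 4 nodes
  'f'-branch (fe, femqif, femzrohpk, fuckp, fucntgsmmyy, fucntgszxze): 28 nodes
  'w'-branch (wphk, wphktnkd, wpoputdcs, wpplldv, wqfqnf): 25 nodes
Sum: 57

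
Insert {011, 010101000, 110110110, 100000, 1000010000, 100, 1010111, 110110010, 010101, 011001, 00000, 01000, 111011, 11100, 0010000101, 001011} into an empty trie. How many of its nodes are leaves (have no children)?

13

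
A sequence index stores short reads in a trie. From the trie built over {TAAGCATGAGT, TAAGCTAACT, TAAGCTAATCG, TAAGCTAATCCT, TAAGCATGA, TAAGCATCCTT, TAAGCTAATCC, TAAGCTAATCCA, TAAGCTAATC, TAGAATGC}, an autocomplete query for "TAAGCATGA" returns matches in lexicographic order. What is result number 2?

TAAGCATGAGT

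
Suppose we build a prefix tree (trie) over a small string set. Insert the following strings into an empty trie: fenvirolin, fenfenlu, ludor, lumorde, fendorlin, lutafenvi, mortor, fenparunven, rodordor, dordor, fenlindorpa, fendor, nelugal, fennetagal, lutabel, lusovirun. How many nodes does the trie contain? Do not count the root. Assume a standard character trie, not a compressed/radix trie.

Count nodes per top-level branch (shared prefixes stored once):
  'd'-branch (dordor): 6 nodes
  'f'-branch (fendor, fendorlin, fenfenlu, fenlindorpa, fennetagal, fenparunven, fenvirolin): 44 nodes
  'l'-branch (ludor, lumorde, lusovirun, lutabel, lutafenvi): 27 nodes
  'm'-branch (mortor): 6 nodes
  'n'-branch (nelugal): 7 nodes
  'r'-branch (rodordor): 8 nodes
Sum: 98

98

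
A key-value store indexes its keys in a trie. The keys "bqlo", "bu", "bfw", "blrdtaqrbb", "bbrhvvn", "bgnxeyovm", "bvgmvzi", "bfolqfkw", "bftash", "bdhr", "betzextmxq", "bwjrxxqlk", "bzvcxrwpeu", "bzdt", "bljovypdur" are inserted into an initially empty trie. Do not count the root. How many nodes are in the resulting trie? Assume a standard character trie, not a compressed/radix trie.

Insert word by word; a character creates a node only if that edge doesn't already exist:
  "bqlo" → 4 new (b, q, l, o)
  "bu" → prefix "b" already present; 1 new (u)
  "bfw" → prefix "b" already present; 2 new (f, w)
  "blrdtaqrbb" → prefix "b" already present; 9 new (l, r, d, t, a, q, r, b, b)
  "bbrhvvn" → prefix "b" already present; 6 new (b, r, h, v, v, n)
  "bgnxeyovm" → prefix "b" already present; 8 new (g, n, x, e, y, o, v, m)
  "bvgmvzi" → prefix "b" already present; 6 new (v, g, m, v, z, i)
  "bfolqfkw" → prefix "bf" already present; 6 new (o, l, q, f, k, w)
  "bftash" → prefix "bf" already present; 4 new (t, a, s, h)
  "bdhr" → prefix "b" already present; 3 new (d, h, r)
  "betzextmxq" → prefix "b" already present; 9 new (e, t, z, e, x, t, m, x, q)
  "bwjrxxqlk" → prefix "b" already present; 8 new (w, j, r, x, x, q, l, k)
  "bzvcxrwpeu" → prefix "b" already present; 9 new (z, v, c, x, r, w, p, e, u)
  "bzdt" → prefix "bz" already present; 2 new (d, t)
  "bljovypdur" → prefix "bl" already present; 8 new (j, o, v, y, p, d, u, r)
Total nodes = 4 + 1 + 2 + 9 + 6 + 8 + 6 + 6 + 4 + 3 + 9 + 8 + 9 + 2 + 8 = 85

85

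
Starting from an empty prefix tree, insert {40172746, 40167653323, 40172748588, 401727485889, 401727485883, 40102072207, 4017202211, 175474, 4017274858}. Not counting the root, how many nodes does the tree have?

41

Count nodes per top-level branch (shared prefixes stored once):
  '1'-branch (175474): 6 nodes
  '4'-branch (40102072207, 40167653323, 4017202211, 40172746, 4017274858, 40172748588, 401727485883, 401727485889): 35 nodes
Sum: 41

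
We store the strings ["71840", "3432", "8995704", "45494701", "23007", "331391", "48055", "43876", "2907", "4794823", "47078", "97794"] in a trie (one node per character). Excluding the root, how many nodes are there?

59

Count nodes per top-level branch (shared prefixes stored once):
  '2'-branch (23007, 2907): 8 nodes
  '3'-branch (331391, 3432): 9 nodes
  '4'-branch (43876, 45494701, 47078, 4794823, 48055): 25 nodes
  '7'-branch (71840): 5 nodes
  '8'-branch (8995704): 7 nodes
  '9'-branch (97794): 5 nodes
Sum: 59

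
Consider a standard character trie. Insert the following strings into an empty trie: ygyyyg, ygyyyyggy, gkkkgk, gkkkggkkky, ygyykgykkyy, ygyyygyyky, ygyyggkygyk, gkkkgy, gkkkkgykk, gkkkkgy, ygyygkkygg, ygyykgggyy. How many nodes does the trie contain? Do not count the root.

Insert word by word; a character creates a node only if that edge doesn't already exist:
  "ygyyyg" → 6 new (y, g, y, y, y, g)
  "ygyyyyggy" → prefix "ygyyy" already present; 4 new (y, g, g, y)
  "gkkkgk" → 6 new (g, k, k, k, g, k)
  "gkkkggkkky" → prefix "gkkkg" already present; 5 new (g, k, k, k, y)
  "ygyykgykkyy" → prefix "ygyy" already present; 7 new (k, g, y, k, k, y, y)
  "ygyyygyyky" → prefix "ygyyyg" already present; 4 new (y, y, k, y)
  "ygyyggkygyk" → prefix "ygyy" already present; 7 new (g, g, k, y, g, y, k)
  "gkkkgy" → prefix "gkkkg" already present; 1 new (y)
  "gkkkkgykk" → prefix "gkkk" already present; 5 new (k, g, y, k, k)
  "gkkkkgy" → prefix "gkkkkgy" already present; 0 new (none)
  "ygyygkkygg" → prefix "ygyyg" already present; 5 new (k, k, y, g, g)
  "ygyykgggyy" → prefix "ygyykg" already present; 4 new (g, g, y, y)
Total nodes = 6 + 4 + 6 + 5 + 7 + 4 + 7 + 1 + 5 + 0 + 5 + 4 = 54

54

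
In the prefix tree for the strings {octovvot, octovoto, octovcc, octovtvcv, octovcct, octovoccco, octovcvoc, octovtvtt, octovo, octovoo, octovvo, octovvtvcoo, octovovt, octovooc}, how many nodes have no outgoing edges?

A leaf is a node with no children — equivalently, the end of a word that is not a proper prefix of any other stored word.
Those words: "octovcct", "octovcvoc", "octovoccco", "octovooc", "octovoto", "octovovt", "octovtvcv", "octovtvtt", "octovvot", "octovvtvcoo"
Leaf count: 10

10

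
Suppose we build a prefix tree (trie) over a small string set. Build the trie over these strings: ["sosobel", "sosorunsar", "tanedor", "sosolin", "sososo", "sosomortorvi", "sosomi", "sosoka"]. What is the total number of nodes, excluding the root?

Trace insertions, counting only characters that open a new branch:
  "sosobel" → 7 new (s, o, s, o, b, e, l)
  "sosorunsar" → prefix "soso" already present; 6 new (r, u, n, s, a, r)
  "tanedor" → 7 new (t, a, n, e, d, o, r)
  "sosolin" → prefix "soso" already present; 3 new (l, i, n)
  "sososo" → prefix "soso" already present; 2 new (s, o)
  "sosomortorvi" → prefix "soso" already present; 8 new (m, o, r, t, o, r, v, i)
  "sosomi" → prefix "sosom" already present; 1 new (i)
  "sosoka" → prefix "soso" already present; 2 new (k, a)
Total nodes = 7 + 6 + 7 + 3 + 2 + 8 + 1 + 2 = 36

36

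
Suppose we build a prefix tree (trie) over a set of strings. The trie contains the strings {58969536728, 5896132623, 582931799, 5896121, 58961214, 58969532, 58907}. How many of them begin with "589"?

Traverse to the node for "589", then collect every word in that subtree.
Words under "589": 58907, 5896121, 58961214, 5896132623, 58969532, 58969536728
Count: 6

6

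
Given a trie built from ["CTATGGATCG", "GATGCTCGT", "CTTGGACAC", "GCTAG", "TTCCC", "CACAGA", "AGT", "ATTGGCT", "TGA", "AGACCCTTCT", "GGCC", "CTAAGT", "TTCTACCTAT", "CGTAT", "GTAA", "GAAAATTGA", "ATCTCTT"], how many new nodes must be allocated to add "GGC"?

Every character of "GGC" already lies on an existing path (it is a prefix of some stored word).
No new nodes are needed: 0.

0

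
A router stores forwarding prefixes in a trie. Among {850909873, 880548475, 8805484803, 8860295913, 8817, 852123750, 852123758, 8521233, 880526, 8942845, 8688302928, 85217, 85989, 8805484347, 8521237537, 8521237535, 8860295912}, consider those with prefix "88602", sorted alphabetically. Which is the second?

8860295913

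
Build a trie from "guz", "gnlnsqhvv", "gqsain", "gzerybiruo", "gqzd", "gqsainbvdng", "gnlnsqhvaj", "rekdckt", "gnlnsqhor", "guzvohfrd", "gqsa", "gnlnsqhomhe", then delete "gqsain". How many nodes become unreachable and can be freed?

After clearing the end-marker at "gqsain", prune upward until reaching a node still needed by another word.
Every node on "gqsain" is still needed (e.g. by "gqsainbvdng"), so nothing is freed.
Nodes removed: 0

0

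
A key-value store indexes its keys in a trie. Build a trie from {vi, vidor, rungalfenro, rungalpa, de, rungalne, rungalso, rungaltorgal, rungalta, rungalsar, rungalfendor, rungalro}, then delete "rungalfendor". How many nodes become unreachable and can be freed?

A node on "rungalfendor"'s path can go only if nothing else ends at it or branches off below it.
The suffix "dor" (3 nodes) is used only by "rungalfendor"; the node for "rungalfen" still has the child "r", so pruning stops there.
Nodes removed: 3

3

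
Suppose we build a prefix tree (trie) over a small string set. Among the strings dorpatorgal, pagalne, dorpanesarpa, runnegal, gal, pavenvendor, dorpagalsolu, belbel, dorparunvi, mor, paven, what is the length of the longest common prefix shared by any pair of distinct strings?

The deepest shared node is where two words last agree before diverging.
"dorpagalsolu" and "dorpanesarpa" agree on "dorpa" (5 characters) before diverging; nothing deeper is shared.
Longest shared-prefix length: 5

5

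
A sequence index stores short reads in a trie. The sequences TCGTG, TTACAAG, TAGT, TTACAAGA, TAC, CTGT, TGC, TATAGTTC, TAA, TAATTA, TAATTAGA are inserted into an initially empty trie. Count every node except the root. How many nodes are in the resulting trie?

34

Trie structure (* marks end of a word):
(root)
├─ C
│  └─ T
│     └─ G
│        └─ T *
└─ T
   ├─ A
   │  ├─ A *
   │  │  └─ T
   │  │     └─ T
   │  │        └─ A *
   │  │           └─ G
   │  │              └─ A *
   │  ├─ C *
   │  ├─ G
   │  │  └─ T *
   │  └─ T
   │     └─ A
   │        └─ G
   │           └─ T
   │              └─ T
   │                 └─ C *
   ├─ C
   │  └─ G
   │     └─ T
   │        └─ G *
   ├─ G
   │  └─ C *
   └─ T
      └─ A
         └─ C
            └─ A
               └─ A
                  └─ G *
                     └─ A *
Counting every labelled node above: 34.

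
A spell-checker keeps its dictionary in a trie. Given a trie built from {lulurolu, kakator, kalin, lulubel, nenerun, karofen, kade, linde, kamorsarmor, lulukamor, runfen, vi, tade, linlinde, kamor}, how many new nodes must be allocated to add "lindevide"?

4

The longest prefix of "lindevide" already in the trie is "linde" (length 5).
New nodes needed: |"lindevide"| − 5 = 9 − 5 = 4.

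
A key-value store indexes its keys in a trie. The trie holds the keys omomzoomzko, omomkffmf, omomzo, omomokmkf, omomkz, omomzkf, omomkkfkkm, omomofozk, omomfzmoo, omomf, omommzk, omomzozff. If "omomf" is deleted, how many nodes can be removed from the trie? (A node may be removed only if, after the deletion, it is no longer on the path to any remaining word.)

0

Walk "omomf" from the leaf back toward the root, removing each node that no remaining word uses.
Every node on "omomf" is still needed (e.g. by "omomfzmoo"), so nothing is freed.
Nodes removed: 0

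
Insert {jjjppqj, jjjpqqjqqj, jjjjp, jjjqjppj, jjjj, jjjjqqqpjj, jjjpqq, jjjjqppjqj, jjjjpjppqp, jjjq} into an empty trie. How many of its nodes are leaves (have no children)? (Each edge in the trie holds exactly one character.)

6

Leaves are exactly the stored words that no other stored word extends.
Those words: "jjjjpjppqp", "jjjjqppjqj", "jjjjqqqpjj", "jjjppqj", "jjjpqqjqqj", "jjjqjppj"
Leaf count: 6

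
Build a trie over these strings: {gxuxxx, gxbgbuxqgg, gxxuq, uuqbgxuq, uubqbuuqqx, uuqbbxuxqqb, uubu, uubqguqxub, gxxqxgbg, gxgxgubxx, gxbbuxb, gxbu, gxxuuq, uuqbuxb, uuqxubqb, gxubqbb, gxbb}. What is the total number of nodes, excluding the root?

78

Trace insertions, counting only characters that open a new branch:
  "gxuxxx" → 6 new (g, x, u, x, x, x)
  "gxbgbuxqgg" → prefix "gx" already present; 8 new (b, g, b, u, x, q, g, g)
  "gxxuq" → prefix "gx" already present; 3 new (x, u, q)
  "uuqbgxuq" → 8 new (u, u, q, b, g, x, u, q)
  "uubqbuuqqx" → prefix "uu" already present; 8 new (b, q, b, u, u, q, q, x)
  "uuqbbxuxqqb" → prefix "uuqb" already present; 7 new (b, x, u, x, q, q, b)
  "uubu" → prefix "uub" already present; 1 new (u)
  "uubqguqxub" → prefix "uubq" already present; 6 new (g, u, q, x, u, b)
  "gxxqxgbg" → prefix "gxx" already present; 5 new (q, x, g, b, g)
  "gxgxgubxx" → prefix "gx" already present; 7 new (g, x, g, u, b, x, x)
  "gxbbuxb" → prefix "gxb" already present; 4 new (b, u, x, b)
  "gxbu" → prefix "gxb" already present; 1 new (u)
  "gxxuuq" → prefix "gxxu" already present; 2 new (u, q)
  "uuqbuxb" → prefix "uuqb" already present; 3 new (u, x, b)
  "uuqxubqb" → prefix "uuq" already present; 5 new (x, u, b, q, b)
  "gxubqbb" → prefix "gxu" already present; 4 new (b, q, b, b)
  "gxbb" → prefix "gxbb" already present; 0 new (none)
Total nodes = 6 + 8 + 3 + 8 + 8 + 7 + 1 + 6 + 5 + 7 + 4 + 1 + 2 + 3 + 5 + 4 + 0 = 78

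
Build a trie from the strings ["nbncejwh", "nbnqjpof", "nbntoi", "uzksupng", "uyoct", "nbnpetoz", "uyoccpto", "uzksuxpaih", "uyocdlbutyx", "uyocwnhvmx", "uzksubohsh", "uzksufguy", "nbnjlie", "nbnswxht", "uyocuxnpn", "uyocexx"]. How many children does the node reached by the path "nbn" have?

The children of the "nbn" node are the distinct next characters among strings starting with "nbn".
Characters that immediately follow "nbn" among the stored strings: {c, j, p, q, s, t}.
That node has 6 child edges.

6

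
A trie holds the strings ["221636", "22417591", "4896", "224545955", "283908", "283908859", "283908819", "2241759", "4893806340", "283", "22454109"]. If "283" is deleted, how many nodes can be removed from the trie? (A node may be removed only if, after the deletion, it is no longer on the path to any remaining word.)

0

After clearing the end-marker at "283", prune upward until reaching a node still needed by another word.
Every node on "283" is still needed (e.g. by "283908"), so nothing is freed.
Nodes removed: 0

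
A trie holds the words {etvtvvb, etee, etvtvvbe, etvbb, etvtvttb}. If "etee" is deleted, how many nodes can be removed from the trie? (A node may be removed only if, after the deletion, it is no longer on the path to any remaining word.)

A node on "etee"'s path can go only if nothing else ends at it or branches off below it.
The suffix "ee" (2 nodes) is used only by "etee"; the node for "et" still has the child "v", so pruning stops there.
Nodes removed: 2

2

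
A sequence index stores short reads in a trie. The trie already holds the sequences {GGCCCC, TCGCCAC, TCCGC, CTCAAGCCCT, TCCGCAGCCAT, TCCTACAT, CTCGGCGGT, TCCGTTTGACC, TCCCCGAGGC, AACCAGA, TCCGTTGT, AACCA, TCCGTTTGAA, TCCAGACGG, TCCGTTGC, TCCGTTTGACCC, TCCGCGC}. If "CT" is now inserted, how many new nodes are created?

Every character of "CT" already lies on an existing path (it is a prefix of some stored word).
No new nodes are needed: 0.

0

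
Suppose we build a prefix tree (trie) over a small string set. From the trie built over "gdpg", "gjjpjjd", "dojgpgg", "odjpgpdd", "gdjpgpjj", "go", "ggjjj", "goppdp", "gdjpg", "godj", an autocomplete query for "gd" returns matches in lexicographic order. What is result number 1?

gdjpg

Words with prefix "gd", in lexicographic order: "gdjpg", "gdjpgpjj", "gdpg"
Position 1: gdjpg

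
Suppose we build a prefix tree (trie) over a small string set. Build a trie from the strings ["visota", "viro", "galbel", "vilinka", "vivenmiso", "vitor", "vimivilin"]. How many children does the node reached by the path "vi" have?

Walk "vi" from the root, arriving at one node.
Characters that immediately follow "vi" among the stored strings: {l, m, r, s, t, v}.
That node has 6 child edges.

6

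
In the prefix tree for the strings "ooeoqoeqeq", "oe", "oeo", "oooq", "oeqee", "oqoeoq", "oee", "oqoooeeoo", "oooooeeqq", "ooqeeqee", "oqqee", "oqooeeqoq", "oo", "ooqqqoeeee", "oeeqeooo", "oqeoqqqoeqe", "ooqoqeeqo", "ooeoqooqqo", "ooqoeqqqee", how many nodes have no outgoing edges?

16

Leaves are exactly the stored words that no other stored word extends.
Those words: "oeeqeooo", "oeo", "oeqee", "ooeoqoeqeq", "ooeoqooqqo", "oooooeeqq", "oooq", "ooqeeqee", "ooqoeqqqee", "ooqoqeeqo", "ooqqqoeeee", "oqeoqqqoeqe", "oqoeoq", "oqooeeqoq", "oqoooeeoo", "oqqee"
Leaf count: 16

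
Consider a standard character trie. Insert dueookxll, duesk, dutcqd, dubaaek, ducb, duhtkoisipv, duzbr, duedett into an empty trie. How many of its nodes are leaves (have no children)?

Leaves are exactly the stored words that no other stored word extends.
Those words: "dubaaek", "ducb", "duedett", "dueookxll", "duesk", "duhtkoisipv", "dutcqd", "duzbr"
Leaf count: 8

8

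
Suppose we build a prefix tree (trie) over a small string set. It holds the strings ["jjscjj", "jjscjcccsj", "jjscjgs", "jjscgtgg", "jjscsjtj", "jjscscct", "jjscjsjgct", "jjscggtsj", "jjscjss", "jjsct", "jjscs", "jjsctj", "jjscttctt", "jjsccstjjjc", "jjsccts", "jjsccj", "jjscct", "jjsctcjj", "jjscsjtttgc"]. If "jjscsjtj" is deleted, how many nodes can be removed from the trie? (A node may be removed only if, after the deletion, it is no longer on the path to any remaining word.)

Walk "jjscsjtj" from the leaf back toward the root, removing each node that no remaining word uses.
The suffix "j" (1 node) is used only by "jjscsjtj"; the node for "jjscsjt" still has the child "t", so pruning stops there.
Nodes removed: 1

1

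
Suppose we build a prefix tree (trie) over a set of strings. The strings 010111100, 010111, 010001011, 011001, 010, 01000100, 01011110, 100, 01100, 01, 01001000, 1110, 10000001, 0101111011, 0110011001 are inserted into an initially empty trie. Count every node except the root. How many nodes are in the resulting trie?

Trace insertions, counting only characters that open a new branch:
  "010111100" → 9 new (0, 1, 0, 1, 1, 1, 1, 0, 0)
  "010111" → prefix "010111" already present; 0 new (none)
  "010001011" → prefix "010" already present; 6 new (0, 0, 1, 0, 1, 1)
  "011001" → prefix "01" already present; 4 new (1, 0, 0, 1)
  "010" → prefix "010" already present; 0 new (none)
  "01000100" → prefix "0100010" already present; 1 new (0)
  "01011110" → prefix "01011110" already present; 0 new (none)
  "100" → 3 new (1, 0, 0)
  "01100" → prefix "01100" already present; 0 new (none)
  "01" → prefix "01" already present; 0 new (none)
  "01001000" → prefix "0100" already present; 4 new (1, 0, 0, 0)
  "1110" → prefix "1" already present; 3 new (1, 1, 0)
  "10000001" → prefix "100" already present; 5 new (0, 0, 0, 0, 1)
  "0101111011" → prefix "01011110" already present; 2 new (1, 1)
  "0110011001" → prefix "011001" already present; 4 new (1, 0, 0, 1)
Total nodes = 9 + 0 + 6 + 4 + 0 + 1 + 0 + 3 + 0 + 0 + 4 + 3 + 5 + 2 + 4 = 41

41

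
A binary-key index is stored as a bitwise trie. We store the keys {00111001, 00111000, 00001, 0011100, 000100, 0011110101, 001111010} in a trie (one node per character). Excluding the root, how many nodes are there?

Insert word by word; a character creates a node only if that edge doesn't already exist:
  "00111001" → 8 new (0, 0, 1, 1, 1, 0, 0, 1)
  "00111000" → prefix "0011100" already present; 1 new (0)
  "00001" → prefix "00" already present; 3 new (0, 0, 1)
  "0011100" → prefix "0011100" already present; 0 new (none)
  "000100" → prefix "000" already present; 3 new (1, 0, 0)
  "0011110101" → prefix "00111" already present; 5 new (1, 0, 1, 0, 1)
  "001111010" → prefix "001111010" already present; 0 new (none)
Total nodes = 8 + 1 + 3 + 0 + 3 + 5 + 0 = 20

20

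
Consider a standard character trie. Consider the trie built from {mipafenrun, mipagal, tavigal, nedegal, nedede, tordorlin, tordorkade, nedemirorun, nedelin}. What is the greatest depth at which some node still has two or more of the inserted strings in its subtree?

6

The deepest shared node is where two words last agree before diverging.
e.g. "tordorkade" and "tordorlin" share the prefix "tordor" of length 6; no pair shares a longer one.
Longest shared-prefix length: 6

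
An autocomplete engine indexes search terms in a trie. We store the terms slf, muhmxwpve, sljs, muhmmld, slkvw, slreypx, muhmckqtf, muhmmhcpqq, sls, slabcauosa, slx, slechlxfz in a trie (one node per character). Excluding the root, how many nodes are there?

Insert word by word; a character creates a node only if that edge doesn't already exist:
  "slf" → 3 new (s, l, f)
  "muhmxwpve" → 9 new (m, u, h, m, x, w, p, v, e)
  "sljs" → prefix "sl" already present; 2 new (j, s)
  "muhmmld" → prefix "muhm" already present; 3 new (m, l, d)
  "slkvw" → prefix "sl" already present; 3 new (k, v, w)
  "slreypx" → prefix "sl" already present; 5 new (r, e, y, p, x)
  "muhmckqtf" → prefix "muhm" already present; 5 new (c, k, q, t, f)
  "muhmmhcpqq" → prefix "muhmm" already present; 5 new (h, c, p, q, q)
  "sls" → prefix "sl" already present; 1 new (s)
  "slabcauosa" → prefix "sl" already present; 8 new (a, b, c, a, u, o, s, a)
  "slx" → prefix "sl" already present; 1 new (x)
  "slechlxfz" → prefix "sl" already present; 7 new (e, c, h, l, x, f, z)
Total nodes = 3 + 9 + 2 + 3 + 3 + 5 + 5 + 5 + 1 + 8 + 1 + 7 = 52

52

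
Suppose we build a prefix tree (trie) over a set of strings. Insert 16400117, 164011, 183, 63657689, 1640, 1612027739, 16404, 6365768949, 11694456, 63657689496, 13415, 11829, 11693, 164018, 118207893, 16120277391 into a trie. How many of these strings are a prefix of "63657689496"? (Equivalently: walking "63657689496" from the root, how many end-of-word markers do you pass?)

Traverse "63657689496" character by character; count nodes along the way that are marked as word ends.
Prefixes of the query that are stored words: "63657689", "6365768949", "63657689496"
Count: 3

3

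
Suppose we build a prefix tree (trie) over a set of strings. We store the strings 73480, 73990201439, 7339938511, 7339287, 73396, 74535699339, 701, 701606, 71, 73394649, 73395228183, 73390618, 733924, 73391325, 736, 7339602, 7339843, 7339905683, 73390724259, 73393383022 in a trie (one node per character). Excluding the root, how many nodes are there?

Count nodes per top-level branch (shared prefixes stored once):
  '7'-branch (701, 701606, 71, 73390618, 73390724259, 73391325, 733924, 7339287, 73393383022, 73394649, 73395228183, 73396, 7339602, 7339843, 7339905683, 7339938511, 73480, 736, 73990201439, 74535699339): 86 nodes
Sum: 86

86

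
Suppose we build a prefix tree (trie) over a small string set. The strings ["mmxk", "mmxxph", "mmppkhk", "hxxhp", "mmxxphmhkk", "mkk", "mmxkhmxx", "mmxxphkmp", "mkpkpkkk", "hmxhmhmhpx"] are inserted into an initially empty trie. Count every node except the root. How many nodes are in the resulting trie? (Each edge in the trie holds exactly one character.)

Trace insertions, counting only characters that open a new branch:
  "mmxk" → 4 new (m, m, x, k)
  "mmxxph" → prefix "mmx" already present; 3 new (x, p, h)
  "mmppkhk" → prefix "mm" already present; 5 new (p, p, k, h, k)
  "hxxhp" → 5 new (h, x, x, h, p)
  "mmxxphmhkk" → prefix "mmxxph" already present; 4 new (m, h, k, k)
  "mkk" → prefix "m" already present; 2 new (k, k)
  "mmxkhmxx" → prefix "mmxk" already present; 4 new (h, m, x, x)
  "mmxxphkmp" → prefix "mmxxph" already present; 3 new (k, m, p)
  "mkpkpkkk" → prefix "mk" already present; 6 new (p, k, p, k, k, k)
  "hmxhmhmhpx" → prefix "h" already present; 9 new (m, x, h, m, h, m, h, p, x)
Total nodes = 4 + 3 + 5 + 5 + 4 + 2 + 4 + 3 + 6 + 9 = 45

45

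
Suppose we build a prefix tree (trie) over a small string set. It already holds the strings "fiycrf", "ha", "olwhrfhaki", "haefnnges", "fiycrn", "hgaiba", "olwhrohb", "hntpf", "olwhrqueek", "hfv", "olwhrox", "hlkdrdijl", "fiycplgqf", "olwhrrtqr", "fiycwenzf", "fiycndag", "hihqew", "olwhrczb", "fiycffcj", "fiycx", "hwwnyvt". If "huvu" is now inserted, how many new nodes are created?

"h" is already a path in the trie; the remaining "uvu" must be added.
New nodes needed: |"huvu"| − 1 = 4 − 1 = 3.

3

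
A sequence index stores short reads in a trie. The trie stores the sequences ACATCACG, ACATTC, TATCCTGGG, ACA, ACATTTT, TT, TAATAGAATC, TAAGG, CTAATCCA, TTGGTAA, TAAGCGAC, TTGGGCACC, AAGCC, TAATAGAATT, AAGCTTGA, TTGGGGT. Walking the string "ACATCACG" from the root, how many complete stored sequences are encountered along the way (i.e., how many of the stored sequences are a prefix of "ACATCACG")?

2

Traverse "ACATCACG" character by character; count nodes along the way that are marked as word ends.
Prefixes of the query that are stored words: "ACA", "ACATCACG"
Count: 2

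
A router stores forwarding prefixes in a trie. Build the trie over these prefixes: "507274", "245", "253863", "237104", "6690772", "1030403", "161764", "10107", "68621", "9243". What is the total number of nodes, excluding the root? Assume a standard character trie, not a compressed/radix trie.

49

For each word, the new-node count is its length minus the longest prefix already in the trie:
  "507274" → 6 new (5, 0, 7, 2, 7, 4)
  "245" → 3 new (2, 4, 5)
  "253863" → prefix "2" already present; 5 new (5, 3, 8, 6, 3)
  "237104" → prefix "2" already present; 5 new (3, 7, 1, 0, 4)
  "6690772" → 7 new (6, 6, 9, 0, 7, 7, 2)
  "1030403" → 7 new (1, 0, 3, 0, 4, 0, 3)
  "161764" → prefix "1" already present; 5 new (6, 1, 7, 6, 4)
  "10107" → prefix "10" already present; 3 new (1, 0, 7)
  "68621" → prefix "6" already present; 4 new (8, 6, 2, 1)
  "9243" → 4 new (9, 2, 4, 3)
Total nodes = 6 + 3 + 5 + 5 + 7 + 7 + 5 + 3 + 4 + 4 = 49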